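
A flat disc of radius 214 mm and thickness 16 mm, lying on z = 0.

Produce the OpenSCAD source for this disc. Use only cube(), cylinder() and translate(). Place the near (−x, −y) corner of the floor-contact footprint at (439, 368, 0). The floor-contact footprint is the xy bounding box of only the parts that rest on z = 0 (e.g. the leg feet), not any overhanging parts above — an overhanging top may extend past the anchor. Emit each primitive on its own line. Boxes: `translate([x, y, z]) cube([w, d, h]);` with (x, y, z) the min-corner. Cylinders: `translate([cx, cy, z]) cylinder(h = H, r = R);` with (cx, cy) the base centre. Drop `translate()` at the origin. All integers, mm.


translate([653, 582, 0]) cylinder(h = 16, r = 214);


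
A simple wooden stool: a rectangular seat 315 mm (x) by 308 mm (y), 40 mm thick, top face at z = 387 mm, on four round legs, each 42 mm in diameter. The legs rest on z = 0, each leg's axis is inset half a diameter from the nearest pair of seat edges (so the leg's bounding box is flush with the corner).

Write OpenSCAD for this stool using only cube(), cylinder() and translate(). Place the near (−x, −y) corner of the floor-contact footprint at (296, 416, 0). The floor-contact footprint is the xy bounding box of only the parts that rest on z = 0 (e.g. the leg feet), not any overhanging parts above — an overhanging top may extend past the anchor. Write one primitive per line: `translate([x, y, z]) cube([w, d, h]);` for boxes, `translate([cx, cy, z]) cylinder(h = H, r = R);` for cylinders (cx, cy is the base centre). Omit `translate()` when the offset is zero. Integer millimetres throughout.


// leg_h = 387 - 40 = 347
translate([296, 416, 347]) cube([315, 308, 40]);
translate([317, 437, 0]) cylinder(h = 347, r = 21);
translate([590, 437, 0]) cylinder(h = 347, r = 21);
translate([317, 703, 0]) cylinder(h = 347, r = 21);
translate([590, 703, 0]) cylinder(h = 347, r = 21);


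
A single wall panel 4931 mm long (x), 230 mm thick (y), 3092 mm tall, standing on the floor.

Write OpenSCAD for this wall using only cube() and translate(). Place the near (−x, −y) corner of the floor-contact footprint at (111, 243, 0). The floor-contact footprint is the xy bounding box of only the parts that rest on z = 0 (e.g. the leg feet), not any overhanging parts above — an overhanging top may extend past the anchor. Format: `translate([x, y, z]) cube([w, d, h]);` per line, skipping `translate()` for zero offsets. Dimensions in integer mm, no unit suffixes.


translate([111, 243, 0]) cube([4931, 230, 3092]);


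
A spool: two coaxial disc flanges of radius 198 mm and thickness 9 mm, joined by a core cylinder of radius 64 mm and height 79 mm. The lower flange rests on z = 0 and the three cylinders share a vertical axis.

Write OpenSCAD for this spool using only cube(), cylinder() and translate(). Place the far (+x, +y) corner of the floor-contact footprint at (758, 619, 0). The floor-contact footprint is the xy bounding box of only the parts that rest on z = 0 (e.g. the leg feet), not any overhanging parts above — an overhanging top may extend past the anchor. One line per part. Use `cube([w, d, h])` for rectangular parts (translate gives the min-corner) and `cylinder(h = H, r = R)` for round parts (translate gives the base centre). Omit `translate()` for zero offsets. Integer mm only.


translate([560, 421, 0]) cylinder(h = 9, r = 198);
translate([560, 421, 9]) cylinder(h = 79, r = 64);
translate([560, 421, 88]) cylinder(h = 9, r = 198);


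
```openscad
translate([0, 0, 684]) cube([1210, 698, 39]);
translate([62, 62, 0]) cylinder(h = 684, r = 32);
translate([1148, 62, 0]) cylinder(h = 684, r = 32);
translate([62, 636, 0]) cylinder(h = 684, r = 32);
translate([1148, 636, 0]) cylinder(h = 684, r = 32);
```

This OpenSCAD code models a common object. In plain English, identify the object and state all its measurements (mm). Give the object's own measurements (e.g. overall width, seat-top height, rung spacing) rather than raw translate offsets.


A rectangular dining table. The top is 1210×698×39 mm with its upper surface at z = 723 mm. It stands on four round legs of 64 mm diameter, each leg's bounding box inset 30 mm from the nearest pair of top edges, running from the floor to the underside of the top.


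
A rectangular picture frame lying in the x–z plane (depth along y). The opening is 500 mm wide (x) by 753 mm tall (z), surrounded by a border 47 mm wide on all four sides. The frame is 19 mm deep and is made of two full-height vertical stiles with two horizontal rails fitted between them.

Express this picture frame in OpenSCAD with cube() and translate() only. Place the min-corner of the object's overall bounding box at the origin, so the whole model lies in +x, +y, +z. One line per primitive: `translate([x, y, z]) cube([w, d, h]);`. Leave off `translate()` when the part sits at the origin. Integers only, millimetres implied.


cube([47, 19, 847]);
translate([547, 0, 0]) cube([47, 19, 847]);
translate([47, 0, 0]) cube([500, 19, 47]);
translate([47, 0, 800]) cube([500, 19, 47]);


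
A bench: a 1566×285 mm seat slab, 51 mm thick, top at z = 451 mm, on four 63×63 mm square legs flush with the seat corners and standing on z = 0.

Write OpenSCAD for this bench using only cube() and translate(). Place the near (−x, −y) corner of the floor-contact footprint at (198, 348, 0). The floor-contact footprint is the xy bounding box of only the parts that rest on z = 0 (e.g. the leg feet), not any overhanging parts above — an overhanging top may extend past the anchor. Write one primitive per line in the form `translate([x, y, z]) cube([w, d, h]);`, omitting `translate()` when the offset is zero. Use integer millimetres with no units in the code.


translate([198, 348, 400]) cube([1566, 285, 51]);
translate([198, 348, 0]) cube([63, 63, 400]);
translate([198, 570, 0]) cube([63, 63, 400]);
translate([1701, 348, 0]) cube([63, 63, 400]);
translate([1701, 570, 0]) cube([63, 63, 400]);


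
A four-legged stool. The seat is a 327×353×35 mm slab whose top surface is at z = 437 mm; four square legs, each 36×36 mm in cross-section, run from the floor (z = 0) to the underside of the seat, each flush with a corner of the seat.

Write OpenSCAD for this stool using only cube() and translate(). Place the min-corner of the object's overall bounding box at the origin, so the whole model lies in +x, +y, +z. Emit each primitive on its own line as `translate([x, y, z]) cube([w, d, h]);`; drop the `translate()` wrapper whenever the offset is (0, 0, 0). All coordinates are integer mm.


// leg_h = 437 - 35 = 402
translate([0, 0, 402]) cube([327, 353, 35]);
cube([36, 36, 402]);
translate([291, 0, 0]) cube([36, 36, 402]);
translate([0, 317, 0]) cube([36, 36, 402]);
translate([291, 317, 0]) cube([36, 36, 402]);


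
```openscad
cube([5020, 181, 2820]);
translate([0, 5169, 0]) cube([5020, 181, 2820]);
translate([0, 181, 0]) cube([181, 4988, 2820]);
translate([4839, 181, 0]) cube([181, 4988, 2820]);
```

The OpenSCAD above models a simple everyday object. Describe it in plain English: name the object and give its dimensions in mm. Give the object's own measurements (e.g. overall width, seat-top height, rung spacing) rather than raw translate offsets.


The wall frame of a small rectangular building: four walls, each 2820 mm tall and 181 mm thick, enclosing a footprint 5020 mm (x) by 5350 mm (y) outside-to-outside, with no floor or roof. The front and back walls (the −y and +y sides) span the full width; the two side walls fit between them.


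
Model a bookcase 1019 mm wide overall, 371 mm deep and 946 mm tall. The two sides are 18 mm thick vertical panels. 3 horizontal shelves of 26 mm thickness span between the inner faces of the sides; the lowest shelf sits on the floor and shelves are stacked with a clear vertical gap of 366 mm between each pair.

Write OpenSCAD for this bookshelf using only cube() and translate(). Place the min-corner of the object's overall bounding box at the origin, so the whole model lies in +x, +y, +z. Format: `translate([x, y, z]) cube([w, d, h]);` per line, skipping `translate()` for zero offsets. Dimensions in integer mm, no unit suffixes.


cube([18, 371, 946]);
translate([1001, 0, 0]) cube([18, 371, 946]);
translate([18, 0, 0]) cube([983, 371, 26]);
translate([18, 0, 392]) cube([983, 371, 26]);
translate([18, 0, 784]) cube([983, 371, 26]);


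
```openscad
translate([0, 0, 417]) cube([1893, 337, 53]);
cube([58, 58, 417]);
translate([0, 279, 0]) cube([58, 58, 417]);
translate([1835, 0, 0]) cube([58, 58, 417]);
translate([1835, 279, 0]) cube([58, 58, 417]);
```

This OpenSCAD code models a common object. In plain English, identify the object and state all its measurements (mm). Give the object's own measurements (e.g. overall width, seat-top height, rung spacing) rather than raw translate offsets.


A bench: a 1893×337 mm seat slab, 53 mm thick, top at z = 470 mm, on four 58×58 mm square legs flush with the seat corners and standing on z = 0.


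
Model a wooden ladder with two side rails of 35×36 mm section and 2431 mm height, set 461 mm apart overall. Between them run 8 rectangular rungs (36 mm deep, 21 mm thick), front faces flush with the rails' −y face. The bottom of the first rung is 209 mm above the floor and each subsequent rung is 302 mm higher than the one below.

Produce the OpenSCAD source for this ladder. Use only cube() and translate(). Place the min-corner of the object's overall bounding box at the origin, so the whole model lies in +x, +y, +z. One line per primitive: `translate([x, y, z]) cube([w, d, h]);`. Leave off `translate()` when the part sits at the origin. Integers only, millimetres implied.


cube([35, 36, 2431]);
translate([426, 0, 0]) cube([35, 36, 2431]);
translate([35, 0, 209]) cube([391, 36, 21]);
translate([35, 0, 511]) cube([391, 36, 21]);
translate([35, 0, 813]) cube([391, 36, 21]);
translate([35, 0, 1115]) cube([391, 36, 21]);
translate([35, 0, 1417]) cube([391, 36, 21]);
translate([35, 0, 1719]) cube([391, 36, 21]);
translate([35, 0, 2021]) cube([391, 36, 21]);
translate([35, 0, 2323]) cube([391, 36, 21]);


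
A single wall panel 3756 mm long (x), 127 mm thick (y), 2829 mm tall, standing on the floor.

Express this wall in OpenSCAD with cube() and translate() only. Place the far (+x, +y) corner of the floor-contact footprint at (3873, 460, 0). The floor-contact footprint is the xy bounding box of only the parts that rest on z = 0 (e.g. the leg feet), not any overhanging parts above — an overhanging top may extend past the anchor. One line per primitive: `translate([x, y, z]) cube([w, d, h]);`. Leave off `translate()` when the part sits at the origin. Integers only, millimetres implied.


translate([117, 333, 0]) cube([3756, 127, 2829]);


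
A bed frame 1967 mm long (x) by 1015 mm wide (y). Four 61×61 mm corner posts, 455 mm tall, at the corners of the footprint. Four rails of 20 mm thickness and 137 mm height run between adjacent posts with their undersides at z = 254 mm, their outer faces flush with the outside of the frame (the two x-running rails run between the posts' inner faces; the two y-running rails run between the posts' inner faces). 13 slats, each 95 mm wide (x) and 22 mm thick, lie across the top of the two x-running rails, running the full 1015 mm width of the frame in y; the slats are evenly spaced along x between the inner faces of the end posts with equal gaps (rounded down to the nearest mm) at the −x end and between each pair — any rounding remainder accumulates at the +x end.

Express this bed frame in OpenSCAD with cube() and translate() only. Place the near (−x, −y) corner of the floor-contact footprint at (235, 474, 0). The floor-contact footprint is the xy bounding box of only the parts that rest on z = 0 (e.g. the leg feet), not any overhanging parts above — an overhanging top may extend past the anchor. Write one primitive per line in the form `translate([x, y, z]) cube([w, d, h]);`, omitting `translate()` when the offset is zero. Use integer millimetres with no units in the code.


translate([235, 474, 0]) cube([61, 61, 455]);
translate([235, 1428, 0]) cube([61, 61, 455]);
translate([2141, 474, 0]) cube([61, 61, 455]);
translate([2141, 1428, 0]) cube([61, 61, 455]);
translate([296, 474, 254]) cube([1845, 20, 137]);
translate([296, 1469, 254]) cube([1845, 20, 137]);
translate([235, 535, 254]) cube([20, 893, 137]);
translate([2182, 535, 254]) cube([20, 893, 137]);
translate([339, 474, 391]) cube([95, 1015, 22]);
translate([477, 474, 391]) cube([95, 1015, 22]);
translate([615, 474, 391]) cube([95, 1015, 22]);
translate([753, 474, 391]) cube([95, 1015, 22]);
translate([891, 474, 391]) cube([95, 1015, 22]);
translate([1029, 474, 391]) cube([95, 1015, 22]);
translate([1167, 474, 391]) cube([95, 1015, 22]);
translate([1305, 474, 391]) cube([95, 1015, 22]);
translate([1443, 474, 391]) cube([95, 1015, 22]);
translate([1581, 474, 391]) cube([95, 1015, 22]);
translate([1719, 474, 391]) cube([95, 1015, 22]);
translate([1857, 474, 391]) cube([95, 1015, 22]);
translate([1995, 474, 391]) cube([95, 1015, 22]);


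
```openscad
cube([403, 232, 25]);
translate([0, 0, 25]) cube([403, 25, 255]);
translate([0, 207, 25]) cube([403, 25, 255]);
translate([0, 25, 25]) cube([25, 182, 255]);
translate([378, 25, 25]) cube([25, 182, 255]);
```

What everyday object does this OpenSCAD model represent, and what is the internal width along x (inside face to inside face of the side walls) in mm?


An open box. The internal width is 353 mm.

A 403×232 base slab with four walls standing on it — an open box. The base is 403 mm wide and the walls are 25 mm thick, so the internal width is 403 − 2 × 25 = 353 mm.


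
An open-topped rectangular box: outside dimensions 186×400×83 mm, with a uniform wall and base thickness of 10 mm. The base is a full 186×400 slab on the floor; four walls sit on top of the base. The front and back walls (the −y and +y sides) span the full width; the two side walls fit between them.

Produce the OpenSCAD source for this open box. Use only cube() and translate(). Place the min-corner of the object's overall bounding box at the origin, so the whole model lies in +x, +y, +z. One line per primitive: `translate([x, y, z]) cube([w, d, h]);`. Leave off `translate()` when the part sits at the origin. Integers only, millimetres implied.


cube([186, 400, 10]);
translate([0, 0, 10]) cube([186, 10, 73]);
translate([0, 390, 10]) cube([186, 10, 73]);
translate([0, 10, 10]) cube([10, 380, 73]);
translate([176, 10, 10]) cube([10, 380, 73]);


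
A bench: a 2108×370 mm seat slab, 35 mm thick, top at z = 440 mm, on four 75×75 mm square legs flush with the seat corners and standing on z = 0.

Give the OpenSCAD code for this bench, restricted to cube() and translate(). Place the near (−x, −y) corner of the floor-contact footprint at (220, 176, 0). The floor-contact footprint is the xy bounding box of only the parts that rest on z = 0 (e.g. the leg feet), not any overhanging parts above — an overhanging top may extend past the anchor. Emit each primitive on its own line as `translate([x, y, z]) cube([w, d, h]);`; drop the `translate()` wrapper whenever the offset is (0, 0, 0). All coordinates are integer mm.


// leg_h = 440 − 35 = 405
translate([220, 176, 405]) cube([2108, 370, 35]);
translate([220, 176, 0]) cube([75, 75, 405]);
translate([220, 471, 0]) cube([75, 75, 405]);
translate([2253, 176, 0]) cube([75, 75, 405]);
translate([2253, 471, 0]) cube([75, 75, 405]);


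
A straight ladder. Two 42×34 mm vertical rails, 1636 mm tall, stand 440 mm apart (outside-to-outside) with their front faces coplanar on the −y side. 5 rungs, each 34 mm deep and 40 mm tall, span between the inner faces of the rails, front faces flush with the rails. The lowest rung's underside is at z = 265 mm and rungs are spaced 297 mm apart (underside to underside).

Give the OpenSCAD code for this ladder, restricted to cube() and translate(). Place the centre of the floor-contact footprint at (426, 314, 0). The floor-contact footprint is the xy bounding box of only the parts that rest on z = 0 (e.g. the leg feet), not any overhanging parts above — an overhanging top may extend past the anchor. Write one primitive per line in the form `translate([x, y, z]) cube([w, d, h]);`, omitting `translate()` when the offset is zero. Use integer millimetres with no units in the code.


translate([206, 297, 0]) cube([42, 34, 1636]);
translate([604, 297, 0]) cube([42, 34, 1636]);
translate([248, 297, 265]) cube([356, 34, 40]);
translate([248, 297, 562]) cube([356, 34, 40]);
translate([248, 297, 859]) cube([356, 34, 40]);
translate([248, 297, 1156]) cube([356, 34, 40]);
translate([248, 297, 1453]) cube([356, 34, 40]);


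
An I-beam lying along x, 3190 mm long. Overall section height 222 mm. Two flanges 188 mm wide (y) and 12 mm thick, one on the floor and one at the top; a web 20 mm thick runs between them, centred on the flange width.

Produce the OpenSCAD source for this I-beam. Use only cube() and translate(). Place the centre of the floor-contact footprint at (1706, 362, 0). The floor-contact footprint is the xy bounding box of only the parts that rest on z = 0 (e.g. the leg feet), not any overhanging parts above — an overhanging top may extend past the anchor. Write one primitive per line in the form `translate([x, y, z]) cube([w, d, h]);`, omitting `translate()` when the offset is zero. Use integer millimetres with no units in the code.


translate([111, 268, 0]) cube([3190, 188, 12]);
translate([111, 352, 12]) cube([3190, 20, 198]);
translate([111, 268, 210]) cube([3190, 188, 12]);


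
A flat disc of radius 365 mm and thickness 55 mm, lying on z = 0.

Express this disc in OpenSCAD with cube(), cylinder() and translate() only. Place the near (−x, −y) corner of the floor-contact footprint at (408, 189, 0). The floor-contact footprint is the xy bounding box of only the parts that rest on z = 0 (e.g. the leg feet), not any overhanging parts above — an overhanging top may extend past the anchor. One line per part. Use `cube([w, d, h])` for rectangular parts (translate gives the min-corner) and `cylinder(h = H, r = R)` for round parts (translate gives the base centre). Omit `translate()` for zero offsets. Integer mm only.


translate([773, 554, 0]) cylinder(h = 55, r = 365);


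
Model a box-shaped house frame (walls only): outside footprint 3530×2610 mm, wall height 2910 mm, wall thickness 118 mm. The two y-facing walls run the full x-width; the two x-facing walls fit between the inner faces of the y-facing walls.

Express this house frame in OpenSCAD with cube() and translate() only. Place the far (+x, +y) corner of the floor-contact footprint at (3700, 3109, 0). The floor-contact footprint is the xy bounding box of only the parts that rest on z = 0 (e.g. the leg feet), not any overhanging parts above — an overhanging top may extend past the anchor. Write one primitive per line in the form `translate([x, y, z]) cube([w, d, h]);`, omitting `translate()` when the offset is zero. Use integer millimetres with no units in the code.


translate([170, 499, 0]) cube([3530, 118, 2910]);
translate([170, 2991, 0]) cube([3530, 118, 2910]);
translate([170, 617, 0]) cube([118, 2374, 2910]);
translate([3582, 617, 0]) cube([118, 2374, 2910]);


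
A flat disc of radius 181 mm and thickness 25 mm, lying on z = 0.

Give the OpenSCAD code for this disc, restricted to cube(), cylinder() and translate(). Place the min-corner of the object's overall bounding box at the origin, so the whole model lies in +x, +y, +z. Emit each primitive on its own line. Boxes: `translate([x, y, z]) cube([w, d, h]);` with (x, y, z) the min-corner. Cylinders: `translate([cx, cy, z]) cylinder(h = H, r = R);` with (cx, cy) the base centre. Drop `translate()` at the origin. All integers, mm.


translate([181, 181, 0]) cylinder(h = 25, r = 181);


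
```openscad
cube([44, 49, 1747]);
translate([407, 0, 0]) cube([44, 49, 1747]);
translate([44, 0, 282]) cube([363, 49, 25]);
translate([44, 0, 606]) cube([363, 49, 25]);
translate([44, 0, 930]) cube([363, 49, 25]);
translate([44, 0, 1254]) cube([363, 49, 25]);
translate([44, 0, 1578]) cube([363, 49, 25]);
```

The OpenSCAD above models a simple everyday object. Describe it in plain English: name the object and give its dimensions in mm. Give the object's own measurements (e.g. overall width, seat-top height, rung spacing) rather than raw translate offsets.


A straight ladder. Two 44×49 mm vertical rails, 1747 mm tall, stand 451 mm apart (outside-to-outside) with their front faces coplanar on the −y side. 5 rungs, each 49 mm deep and 25 mm tall, span between the inner faces of the rails, front faces flush with the rails. The lowest rung's underside is at z = 282 mm and rungs are spaced 324 mm apart (underside to underside).


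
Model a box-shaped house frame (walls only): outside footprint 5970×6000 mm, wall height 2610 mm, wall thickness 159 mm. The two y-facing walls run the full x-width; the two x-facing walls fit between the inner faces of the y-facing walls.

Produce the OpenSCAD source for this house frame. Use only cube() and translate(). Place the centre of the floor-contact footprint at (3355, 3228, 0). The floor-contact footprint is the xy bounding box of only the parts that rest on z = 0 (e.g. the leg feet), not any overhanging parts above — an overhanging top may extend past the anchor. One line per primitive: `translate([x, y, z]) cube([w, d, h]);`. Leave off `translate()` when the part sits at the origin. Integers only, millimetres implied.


translate([370, 228, 0]) cube([5970, 159, 2610]);
translate([370, 6069, 0]) cube([5970, 159, 2610]);
translate([370, 387, 0]) cube([159, 5682, 2610]);
translate([6181, 387, 0]) cube([159, 5682, 2610]);


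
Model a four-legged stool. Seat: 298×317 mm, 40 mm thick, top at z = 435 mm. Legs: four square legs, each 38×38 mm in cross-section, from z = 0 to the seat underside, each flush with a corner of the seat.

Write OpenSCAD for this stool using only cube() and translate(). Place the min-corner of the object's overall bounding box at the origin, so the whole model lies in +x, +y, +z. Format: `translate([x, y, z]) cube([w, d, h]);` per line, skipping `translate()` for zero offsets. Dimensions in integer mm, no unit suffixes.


translate([0, 0, 395]) cube([298, 317, 40]);
cube([38, 38, 395]);
translate([260, 0, 0]) cube([38, 38, 395]);
translate([0, 279, 0]) cube([38, 38, 395]);
translate([260, 279, 0]) cube([38, 38, 395]);


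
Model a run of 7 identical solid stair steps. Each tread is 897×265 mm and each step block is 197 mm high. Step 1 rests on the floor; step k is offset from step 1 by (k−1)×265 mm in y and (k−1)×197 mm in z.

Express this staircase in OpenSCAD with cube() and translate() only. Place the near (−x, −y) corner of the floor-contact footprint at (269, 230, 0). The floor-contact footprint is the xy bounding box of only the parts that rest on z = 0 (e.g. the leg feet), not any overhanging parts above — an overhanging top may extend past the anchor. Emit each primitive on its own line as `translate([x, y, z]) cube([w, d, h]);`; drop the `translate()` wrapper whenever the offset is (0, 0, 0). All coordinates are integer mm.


translate([269, 230, 0]) cube([897, 265, 197]);
translate([269, 495, 197]) cube([897, 265, 197]);
translate([269, 760, 394]) cube([897, 265, 197]);
translate([269, 1025, 591]) cube([897, 265, 197]);
translate([269, 1290, 788]) cube([897, 265, 197]);
translate([269, 1555, 985]) cube([897, 265, 197]);
translate([269, 1820, 1182]) cube([897, 265, 197]);


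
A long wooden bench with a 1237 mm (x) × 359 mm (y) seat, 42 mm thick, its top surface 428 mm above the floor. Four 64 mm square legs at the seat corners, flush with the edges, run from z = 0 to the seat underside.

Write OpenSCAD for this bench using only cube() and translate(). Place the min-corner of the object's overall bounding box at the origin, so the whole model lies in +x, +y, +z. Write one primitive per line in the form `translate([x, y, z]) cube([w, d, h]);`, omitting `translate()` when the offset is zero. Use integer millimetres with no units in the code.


translate([0, 0, 386]) cube([1237, 359, 42]);
cube([64, 64, 386]);
translate([0, 295, 0]) cube([64, 64, 386]);
translate([1173, 0, 0]) cube([64, 64, 386]);
translate([1173, 295, 0]) cube([64, 64, 386]);


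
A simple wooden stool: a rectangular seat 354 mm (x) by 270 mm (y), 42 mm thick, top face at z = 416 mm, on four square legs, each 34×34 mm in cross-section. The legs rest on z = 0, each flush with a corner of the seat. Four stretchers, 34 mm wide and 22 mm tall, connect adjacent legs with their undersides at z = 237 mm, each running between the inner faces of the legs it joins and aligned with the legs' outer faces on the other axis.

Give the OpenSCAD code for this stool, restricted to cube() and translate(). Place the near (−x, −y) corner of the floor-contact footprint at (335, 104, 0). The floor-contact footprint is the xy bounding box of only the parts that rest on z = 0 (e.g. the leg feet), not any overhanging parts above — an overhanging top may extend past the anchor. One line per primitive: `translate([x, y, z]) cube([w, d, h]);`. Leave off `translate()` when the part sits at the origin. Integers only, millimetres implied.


translate([335, 104, 374]) cube([354, 270, 42]);
translate([335, 104, 0]) cube([34, 34, 374]);
translate([655, 104, 0]) cube([34, 34, 374]);
translate([335, 340, 0]) cube([34, 34, 374]);
translate([655, 340, 0]) cube([34, 34, 374]);
translate([369, 104, 237]) cube([286, 34, 22]);
translate([369, 340, 237]) cube([286, 34, 22]);
translate([335, 138, 237]) cube([34, 202, 22]);
translate([655, 138, 237]) cube([34, 202, 22]);


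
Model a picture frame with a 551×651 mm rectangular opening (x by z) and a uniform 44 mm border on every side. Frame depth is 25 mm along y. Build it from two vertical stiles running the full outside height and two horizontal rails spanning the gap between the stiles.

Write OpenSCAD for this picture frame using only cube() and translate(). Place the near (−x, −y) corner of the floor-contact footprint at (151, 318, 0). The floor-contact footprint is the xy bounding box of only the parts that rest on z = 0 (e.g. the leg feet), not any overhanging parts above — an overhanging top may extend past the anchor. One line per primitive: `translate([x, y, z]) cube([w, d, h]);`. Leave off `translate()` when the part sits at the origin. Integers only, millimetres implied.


translate([151, 318, 0]) cube([44, 25, 739]);
translate([746, 318, 0]) cube([44, 25, 739]);
translate([195, 318, 0]) cube([551, 25, 44]);
translate([195, 318, 695]) cube([551, 25, 44]);


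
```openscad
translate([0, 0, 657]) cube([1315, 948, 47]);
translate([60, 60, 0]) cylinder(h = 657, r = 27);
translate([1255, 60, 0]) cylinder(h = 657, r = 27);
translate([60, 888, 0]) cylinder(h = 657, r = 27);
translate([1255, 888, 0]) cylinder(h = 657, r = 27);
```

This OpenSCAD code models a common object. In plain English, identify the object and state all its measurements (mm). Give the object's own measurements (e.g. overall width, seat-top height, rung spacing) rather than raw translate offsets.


A table: top 1315 mm (x) × 948 mm (y), 47 mm thick, upper face at z = 704 mm, on four round legs of 54 mm diameter, each leg's bounding box inset 33 mm from the nearest pair of top edges from z = 0 to the bottom of the top.


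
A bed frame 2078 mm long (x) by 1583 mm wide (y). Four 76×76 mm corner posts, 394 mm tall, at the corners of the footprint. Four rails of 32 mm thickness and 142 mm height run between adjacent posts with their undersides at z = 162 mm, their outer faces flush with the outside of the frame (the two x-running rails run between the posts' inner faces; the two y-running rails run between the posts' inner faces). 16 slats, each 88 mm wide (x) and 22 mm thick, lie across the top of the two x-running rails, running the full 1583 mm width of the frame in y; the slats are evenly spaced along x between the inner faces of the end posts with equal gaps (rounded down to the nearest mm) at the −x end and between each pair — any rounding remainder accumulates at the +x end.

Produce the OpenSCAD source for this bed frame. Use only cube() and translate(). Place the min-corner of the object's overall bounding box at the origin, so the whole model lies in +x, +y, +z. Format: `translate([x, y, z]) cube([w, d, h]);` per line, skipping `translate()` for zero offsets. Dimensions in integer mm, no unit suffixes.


// slat z = rail_z + rail_h = 162 + 142 = 304
// slat gap = ⌊(1926 − 16·88) / 17⌋ = 30
cube([76, 76, 394]);
translate([0, 1507, 0]) cube([76, 76, 394]);
translate([2002, 0, 0]) cube([76, 76, 394]);
translate([2002, 1507, 0]) cube([76, 76, 394]);
translate([76, 0, 162]) cube([1926, 32, 142]);
translate([76, 1551, 162]) cube([1926, 32, 142]);
translate([0, 76, 162]) cube([32, 1431, 142]);
translate([2046, 76, 162]) cube([32, 1431, 142]);
translate([106, 0, 304]) cube([88, 1583, 22]);
translate([224, 0, 304]) cube([88, 1583, 22]);
translate([342, 0, 304]) cube([88, 1583, 22]);
translate([460, 0, 304]) cube([88, 1583, 22]);
translate([578, 0, 304]) cube([88, 1583, 22]);
translate([696, 0, 304]) cube([88, 1583, 22]);
translate([814, 0, 304]) cube([88, 1583, 22]);
translate([932, 0, 304]) cube([88, 1583, 22]);
translate([1050, 0, 304]) cube([88, 1583, 22]);
translate([1168, 0, 304]) cube([88, 1583, 22]);
translate([1286, 0, 304]) cube([88, 1583, 22]);
translate([1404, 0, 304]) cube([88, 1583, 22]);
translate([1522, 0, 304]) cube([88, 1583, 22]);
translate([1640, 0, 304]) cube([88, 1583, 22]);
translate([1758, 0, 304]) cube([88, 1583, 22]);
translate([1876, 0, 304]) cube([88, 1583, 22]);


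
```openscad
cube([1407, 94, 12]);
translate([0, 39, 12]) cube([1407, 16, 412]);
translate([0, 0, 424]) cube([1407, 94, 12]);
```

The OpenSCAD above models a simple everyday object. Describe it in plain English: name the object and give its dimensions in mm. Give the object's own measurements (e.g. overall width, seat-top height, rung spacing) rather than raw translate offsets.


An I-beam lying along x, 1407 mm long. Overall section height 436 mm. Two flanges 94 mm wide (y) and 12 mm thick, one on the floor and one at the top; a web 16 mm thick runs between them, centred on the flange width.


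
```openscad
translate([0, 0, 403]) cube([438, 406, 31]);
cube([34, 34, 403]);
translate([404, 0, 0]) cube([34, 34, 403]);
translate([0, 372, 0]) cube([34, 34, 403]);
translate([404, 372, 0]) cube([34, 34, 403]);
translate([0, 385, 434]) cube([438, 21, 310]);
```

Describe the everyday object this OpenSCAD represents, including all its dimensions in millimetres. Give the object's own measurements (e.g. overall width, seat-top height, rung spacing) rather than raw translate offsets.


A chair. The seat is a 438×406×31 mm slab with its top at z = 434 mm, on four 34×34 mm corner legs (flush with the seat edges, standing on z = 0). A flat backrest 21 mm thick, 310 mm tall, spans the full seat width and rises from the seat top along its +y edge, rear face flush with the rear of the seat.


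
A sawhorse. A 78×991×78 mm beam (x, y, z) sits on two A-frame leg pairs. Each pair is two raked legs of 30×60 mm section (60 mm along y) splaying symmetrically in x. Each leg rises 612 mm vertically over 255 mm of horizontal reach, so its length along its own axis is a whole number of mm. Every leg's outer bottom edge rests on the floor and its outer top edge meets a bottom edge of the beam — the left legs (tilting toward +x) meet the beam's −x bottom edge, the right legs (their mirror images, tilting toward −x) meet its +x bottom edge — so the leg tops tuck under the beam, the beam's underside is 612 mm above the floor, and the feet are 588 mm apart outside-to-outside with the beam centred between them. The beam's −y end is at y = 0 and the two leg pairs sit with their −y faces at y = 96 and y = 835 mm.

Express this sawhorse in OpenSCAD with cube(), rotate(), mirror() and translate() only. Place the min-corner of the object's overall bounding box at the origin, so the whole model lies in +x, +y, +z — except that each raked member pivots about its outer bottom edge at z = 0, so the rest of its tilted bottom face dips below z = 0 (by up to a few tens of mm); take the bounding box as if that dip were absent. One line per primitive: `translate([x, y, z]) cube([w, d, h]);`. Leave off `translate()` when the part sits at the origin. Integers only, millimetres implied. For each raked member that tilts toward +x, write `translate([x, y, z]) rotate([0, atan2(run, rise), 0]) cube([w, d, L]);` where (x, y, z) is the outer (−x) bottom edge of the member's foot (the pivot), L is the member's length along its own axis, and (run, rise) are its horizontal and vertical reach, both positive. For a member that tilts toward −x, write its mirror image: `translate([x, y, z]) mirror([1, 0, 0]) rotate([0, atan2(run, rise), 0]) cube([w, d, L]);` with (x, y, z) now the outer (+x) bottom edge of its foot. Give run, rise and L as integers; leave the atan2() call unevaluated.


// leg length = √(255² + 612²) = 663
// right-leg outer foot x = 2·255 + 78 = 588
// beam min-corner = (255, 0, 612)
translate([255, 0, 612]) cube([78, 991, 78]);
translate([0, 96, 0]) rotate([0, atan2(255, 612), 0]) cube([30, 60, 663]);
translate([588, 96, 0]) mirror([1, 0, 0]) rotate([0, atan2(255, 612), 0]) cube([30, 60, 663]);
translate([0, 835, 0]) rotate([0, atan2(255, 612), 0]) cube([30, 60, 663]);
translate([588, 835, 0]) mirror([1, 0, 0]) rotate([0, atan2(255, 612), 0]) cube([30, 60, 663]);


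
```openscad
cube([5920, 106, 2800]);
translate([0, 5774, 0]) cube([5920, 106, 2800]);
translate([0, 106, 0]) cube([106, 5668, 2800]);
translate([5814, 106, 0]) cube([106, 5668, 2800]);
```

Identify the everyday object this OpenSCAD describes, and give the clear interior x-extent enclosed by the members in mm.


A house (or room) frame. The interior width is 5708 mm.

Four 2800 mm walls enclosing a rectangle with no floor or roof — a room or house frame. Outside width is 5920 mm and wall thickness is 106 mm, so the interior width is 5920 − 2 × 106 = 5708 mm.


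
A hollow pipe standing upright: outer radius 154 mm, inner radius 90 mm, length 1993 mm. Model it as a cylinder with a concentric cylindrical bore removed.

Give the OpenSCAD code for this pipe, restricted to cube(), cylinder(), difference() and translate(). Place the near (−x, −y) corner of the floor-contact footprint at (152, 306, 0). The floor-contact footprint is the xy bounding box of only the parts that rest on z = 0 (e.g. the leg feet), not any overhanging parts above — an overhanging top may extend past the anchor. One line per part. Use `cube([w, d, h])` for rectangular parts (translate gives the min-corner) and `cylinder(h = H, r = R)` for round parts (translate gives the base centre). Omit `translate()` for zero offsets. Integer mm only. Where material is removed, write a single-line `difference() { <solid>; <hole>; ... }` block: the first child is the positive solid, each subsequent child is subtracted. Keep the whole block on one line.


difference() { translate([306, 460, 0]) cylinder(h = 1993, r = 154); translate([306, 460, 0]) cylinder(h = 1993, r = 90); }


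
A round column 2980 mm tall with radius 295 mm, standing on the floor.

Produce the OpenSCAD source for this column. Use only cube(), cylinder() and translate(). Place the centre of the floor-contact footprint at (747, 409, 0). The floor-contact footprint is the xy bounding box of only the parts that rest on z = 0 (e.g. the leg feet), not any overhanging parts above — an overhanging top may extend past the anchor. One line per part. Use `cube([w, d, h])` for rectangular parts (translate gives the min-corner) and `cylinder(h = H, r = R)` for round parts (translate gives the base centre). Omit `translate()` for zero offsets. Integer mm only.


translate([747, 409, 0]) cylinder(h = 2980, r = 295);


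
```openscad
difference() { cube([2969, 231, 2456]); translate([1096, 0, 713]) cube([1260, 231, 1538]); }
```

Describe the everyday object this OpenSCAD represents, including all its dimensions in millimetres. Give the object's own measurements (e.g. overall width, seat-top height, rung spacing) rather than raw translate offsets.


A wall 2969 mm long (x), 231 mm thick (y), 2456 mm tall, with a rectangular window opening cut through it. The opening is 1260 mm wide and 1538 mm tall; its sill is at z = 713 mm and its near (−x) edge is 1096 mm from the wall's −x end. The opening passes through the full wall thickness.


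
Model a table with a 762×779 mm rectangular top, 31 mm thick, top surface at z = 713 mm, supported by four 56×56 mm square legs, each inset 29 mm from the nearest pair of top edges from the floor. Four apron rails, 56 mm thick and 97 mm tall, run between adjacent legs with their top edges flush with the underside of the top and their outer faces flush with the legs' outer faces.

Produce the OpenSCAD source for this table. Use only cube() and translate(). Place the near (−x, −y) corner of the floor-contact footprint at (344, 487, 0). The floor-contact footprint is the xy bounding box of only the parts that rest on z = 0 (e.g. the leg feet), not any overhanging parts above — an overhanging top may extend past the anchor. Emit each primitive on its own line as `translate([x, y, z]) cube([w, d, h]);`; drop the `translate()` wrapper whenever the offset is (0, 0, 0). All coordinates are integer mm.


translate([315, 458, 682]) cube([762, 779, 31]);
translate([344, 487, 0]) cube([56, 56, 682]);
translate([992, 487, 0]) cube([56, 56, 682]);
translate([344, 1152, 0]) cube([56, 56, 682]);
translate([992, 1152, 0]) cube([56, 56, 682]);
translate([400, 487, 585]) cube([592, 56, 97]);
translate([400, 1152, 585]) cube([592, 56, 97]);
translate([344, 543, 585]) cube([56, 609, 97]);
translate([992, 543, 585]) cube([56, 609, 97]);


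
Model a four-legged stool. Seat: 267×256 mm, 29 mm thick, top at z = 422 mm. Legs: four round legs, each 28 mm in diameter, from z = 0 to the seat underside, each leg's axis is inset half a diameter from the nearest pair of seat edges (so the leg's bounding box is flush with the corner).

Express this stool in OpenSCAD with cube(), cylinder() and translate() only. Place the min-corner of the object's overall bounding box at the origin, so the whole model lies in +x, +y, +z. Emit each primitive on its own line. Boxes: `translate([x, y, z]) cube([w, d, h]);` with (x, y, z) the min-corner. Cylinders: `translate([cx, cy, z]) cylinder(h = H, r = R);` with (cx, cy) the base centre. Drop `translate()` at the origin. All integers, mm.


translate([0, 0, 393]) cube([267, 256, 29]);
translate([14, 14, 0]) cylinder(h = 393, r = 14);
translate([253, 14, 0]) cylinder(h = 393, r = 14);
translate([14, 242, 0]) cylinder(h = 393, r = 14);
translate([253, 242, 0]) cylinder(h = 393, r = 14);


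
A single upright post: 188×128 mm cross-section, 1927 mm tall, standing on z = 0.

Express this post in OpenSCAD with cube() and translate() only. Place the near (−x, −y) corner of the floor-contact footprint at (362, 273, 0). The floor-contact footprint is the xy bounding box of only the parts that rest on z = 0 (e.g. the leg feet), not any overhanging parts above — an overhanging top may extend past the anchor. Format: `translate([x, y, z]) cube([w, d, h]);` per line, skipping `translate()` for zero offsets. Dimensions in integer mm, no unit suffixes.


translate([362, 273, 0]) cube([188, 128, 1927]);


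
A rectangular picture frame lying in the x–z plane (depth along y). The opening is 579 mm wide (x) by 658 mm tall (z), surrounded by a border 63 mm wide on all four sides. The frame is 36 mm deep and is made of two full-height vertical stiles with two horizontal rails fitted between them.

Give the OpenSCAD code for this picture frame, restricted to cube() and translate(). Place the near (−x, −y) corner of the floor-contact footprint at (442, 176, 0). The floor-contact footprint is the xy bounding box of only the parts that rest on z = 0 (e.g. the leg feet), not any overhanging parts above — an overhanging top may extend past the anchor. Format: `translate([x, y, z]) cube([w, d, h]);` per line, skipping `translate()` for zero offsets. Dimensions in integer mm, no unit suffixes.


translate([442, 176, 0]) cube([63, 36, 784]);
translate([1084, 176, 0]) cube([63, 36, 784]);
translate([505, 176, 0]) cube([579, 36, 63]);
translate([505, 176, 721]) cube([579, 36, 63]);
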